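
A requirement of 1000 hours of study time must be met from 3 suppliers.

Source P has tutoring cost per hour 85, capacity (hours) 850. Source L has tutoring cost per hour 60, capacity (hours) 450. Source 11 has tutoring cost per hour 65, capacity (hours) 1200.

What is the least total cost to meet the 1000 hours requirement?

Fill from the cheapest supplier first.
Source L (60): use full 450 ; 550 hours to go.
Source 11 (65): take the remaining 550 ; done.
Source P: unused.
Cost = 450×60 + 550×65 = 62750.

62750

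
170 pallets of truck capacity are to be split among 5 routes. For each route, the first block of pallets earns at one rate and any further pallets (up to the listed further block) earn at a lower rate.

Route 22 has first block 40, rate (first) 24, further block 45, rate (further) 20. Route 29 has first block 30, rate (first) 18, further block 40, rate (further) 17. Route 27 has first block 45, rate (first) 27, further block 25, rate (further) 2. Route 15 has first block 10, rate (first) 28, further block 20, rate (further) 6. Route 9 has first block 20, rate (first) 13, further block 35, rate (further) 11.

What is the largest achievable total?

3895

Treat each block as its own option and order by rate: Route 15/tier1 28 > Route 27/tier1 27 > Route 22/tier1 24 > Route 22/tier2 20 > Route 29/tier1 18 > Route 29/tier2 17 > Route 9/tier1 13 > Route 9/tier2 11 > Route 15/tier2 6 > Route 27/tier2 2.
Fill Route 15 tier1 block (10 at 28) → 160 left.
Route 27 tier1 at 27: fill all 45 → 115 left.
Route 22/tier1 (24): +40 → 75 left.
Fill Route 22 tier2 block (45 at 20) → 30 left.
Route 29/tier1 (18): +30 → 0 left.
Total = 28×10 + 27×45 + 24×40 + 20×45 + 18×30 = 3895.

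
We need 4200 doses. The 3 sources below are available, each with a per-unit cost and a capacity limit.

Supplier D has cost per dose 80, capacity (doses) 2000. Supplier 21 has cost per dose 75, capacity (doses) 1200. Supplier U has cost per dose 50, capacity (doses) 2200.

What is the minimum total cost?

264000

Use sources in increasing cost order.
Take 2200 from Supplier U at 50 — need 2000 more.
Supplier 21 at 75: take all 1200 doses — 800 still needed.
Supplier D at 80: take 800 of its 2000 — requirement met.
Cost = 2200×50 + 1200×75 + 800×80 = 264000.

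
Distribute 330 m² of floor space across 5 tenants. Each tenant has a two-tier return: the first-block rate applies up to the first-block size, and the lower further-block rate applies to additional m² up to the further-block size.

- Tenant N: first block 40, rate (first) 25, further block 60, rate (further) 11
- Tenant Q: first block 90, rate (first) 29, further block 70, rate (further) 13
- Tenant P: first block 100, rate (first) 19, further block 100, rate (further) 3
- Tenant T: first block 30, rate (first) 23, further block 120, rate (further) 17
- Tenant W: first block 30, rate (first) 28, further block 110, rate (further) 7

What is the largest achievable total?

7720

Order all 10 blocks by rate: Tenant Q/tier1 29 > Tenant W/tier1 28 > Tenant N/tier1 25 > Tenant T/tier1 23 > Tenant P/tier1 19 > Tenant T/tier2 17 > Tenant Q/tier2 13 > Tenant N/tier2 11 > Tenant W/tier2 7 > Tenant P/tier2 3.
Fill Tenant Q tier1 block (90 at 29) ; 240 left.
Tenant W tier1 at 28: fill all 30 ; 210 left.
Tenant N tier1 at 25: fill all 40 ; 170 left.
Tenant T/tier1 (23): +30 ; 140 left.
Tenant P/tier1 (19): +100 ; 40 left.
40 remain; put them into Tenant T tier2 at 17.
Total = 29×90 + 28×30 + 25×40 + 23×30 + 19×100 + 17×40 = 7720.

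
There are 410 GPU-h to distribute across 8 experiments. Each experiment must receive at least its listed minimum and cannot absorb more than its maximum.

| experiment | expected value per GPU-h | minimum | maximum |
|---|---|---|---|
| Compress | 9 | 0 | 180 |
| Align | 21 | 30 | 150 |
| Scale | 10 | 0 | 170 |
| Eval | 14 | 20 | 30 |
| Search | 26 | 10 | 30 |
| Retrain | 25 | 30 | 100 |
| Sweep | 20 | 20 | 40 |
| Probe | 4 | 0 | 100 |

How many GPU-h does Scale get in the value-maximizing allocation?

Meeting every minimum uses 0+30+0+20+10+30+20+0 = 110 GPU-h, leaving 300.
Order the experiments by expected value per GPU-h: Search 26 > Retrain 25 > Align 21 > Sweep 20 > Eval 14 > Scale 10 > Compress 9 > Probe 4.
Give Search 20 more to hit its cap of 30 — 280 left.
Give Retrain 70 more to hit its cap of 100 — 210 left.
Align takes 120 more to reach its cap of 150 — 90 left.
Sweep takes 20 more to reach its cap of 40 — 70 left.
Eval: +10 to 30 (cap) — 60 left.
Scale: +60 (room for 170) → 60. Pool exhausted.

60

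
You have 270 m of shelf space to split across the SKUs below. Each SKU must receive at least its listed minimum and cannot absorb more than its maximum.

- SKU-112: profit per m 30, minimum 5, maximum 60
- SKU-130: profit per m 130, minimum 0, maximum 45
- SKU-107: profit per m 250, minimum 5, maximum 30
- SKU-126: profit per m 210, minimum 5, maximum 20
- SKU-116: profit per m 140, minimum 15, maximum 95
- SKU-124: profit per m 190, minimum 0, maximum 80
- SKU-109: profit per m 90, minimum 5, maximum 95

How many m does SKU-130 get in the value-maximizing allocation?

Meeting every minimum uses 5+0+5+5+15+0+5 = 35 m, leaving 235.
Highest profit per m first: SKU-107 250 > SKU-126 210 > SKU-124 190 > SKU-116 140 > SKU-130 130 > SKU-109 90 > SKU-112 30.
SKU-107 takes 25 more to reach its cap of 30 — 210 left.
SKU-126 takes 15 more to reach its cap of 20 — 195 left.
SKU-124 takes 80 more to reach its cap of 80 — 115 left.
Give SKU-116 80 more to hit its cap of 95 — 35 left.
SKU-130 has room for 45 more but only 35 remain, so it gets 35.

35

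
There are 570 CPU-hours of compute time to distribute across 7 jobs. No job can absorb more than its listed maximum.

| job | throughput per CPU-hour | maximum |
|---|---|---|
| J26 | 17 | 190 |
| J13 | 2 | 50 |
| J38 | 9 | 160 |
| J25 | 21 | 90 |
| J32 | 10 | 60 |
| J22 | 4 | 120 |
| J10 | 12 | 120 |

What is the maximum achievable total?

8150

Highest throughput per CPU-hour first: J25 21 > J26 17 > J10 12 > J32 10 > J38 9 > J22 4 > J13 2.
Give J25 90 to hit its cap of 90 — 480 left.
J26 takes 190 to reach its cap of 190 — 290 left.
J10 takes 120 to reach its cap of 120 — 170 left.
J32 takes 60 to reach its cap of 60 — 110 left.
Only 110 left; J38 takes them to reach 110.
Total = 17×190 + 9×110 + 21×90 + 10×60 + 12×120 = 8150.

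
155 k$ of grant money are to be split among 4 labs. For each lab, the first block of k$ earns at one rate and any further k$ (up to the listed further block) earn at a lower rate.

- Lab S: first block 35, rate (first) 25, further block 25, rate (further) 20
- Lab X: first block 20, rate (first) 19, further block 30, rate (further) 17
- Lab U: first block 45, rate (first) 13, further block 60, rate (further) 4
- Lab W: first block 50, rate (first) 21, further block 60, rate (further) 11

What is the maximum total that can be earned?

Rank every tier by rate: Lab S/first 25 > Lab W/first 21 > Lab S/second 20 > Lab X/first 19 > Lab X/second 17 > Lab U/first 13 > Lab W/second 11 > Lab U/second 4.
Lab S/first (25): +35 — 120 left.
Lab W/first (21): +50 — 70 left.
Fill Lab S second block (25 at 20) — 45 left.
Lab X first at 19: fill all 20 — 25 left.
Lab X/second: +25 of 30 at 17; pool empty.
Total = 25×35 + 21×50 + 20×25 + 19×20 + 17×25 = 3230.

3230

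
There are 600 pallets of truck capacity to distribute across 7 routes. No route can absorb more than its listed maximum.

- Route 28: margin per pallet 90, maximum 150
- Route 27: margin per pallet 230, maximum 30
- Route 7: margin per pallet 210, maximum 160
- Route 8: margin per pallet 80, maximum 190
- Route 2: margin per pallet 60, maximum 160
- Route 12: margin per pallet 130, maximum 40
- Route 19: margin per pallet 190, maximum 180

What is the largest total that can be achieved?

96600

Rank by margin per pallet: Route 27 230 > Route 7 210 > Route 19 190 > Route 12 130 > Route 28 90 > Route 8 80 > Route 2 60.
Give Route 27 30 to hit its cap of 30 ; 570 left.
Give Route 7 160 to hit its cap of 160 ; 410 left.
Give Route 19 180 to hit its cap of 180 ; 230 left.
Give Route 12 40 to hit its cap of 40 ; 190 left.
Route 28 takes 150 to reach its cap of 150 ; 40 left.
Route 8: +40 (room for 190) → 40. Pool exhausted.
Total = 90×150 + 230×30 + 210×160 + 80×40 + 130×40 + 190×180 = 96600.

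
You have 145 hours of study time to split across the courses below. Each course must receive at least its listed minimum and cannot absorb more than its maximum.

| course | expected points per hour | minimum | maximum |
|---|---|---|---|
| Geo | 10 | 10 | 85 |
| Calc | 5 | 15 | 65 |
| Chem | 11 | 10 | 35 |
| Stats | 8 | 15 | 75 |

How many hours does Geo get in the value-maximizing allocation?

80

Meeting every minimum uses 10+15+10+15 = 50 hours, leaving 95.
Rank by expected points per hour: Chem 11 > Geo 10 > Stats 8 > Calc 5.
Chem: +25 to 35 (cap) — 70 left.
Only 70 left; Geo takes them to reach 80.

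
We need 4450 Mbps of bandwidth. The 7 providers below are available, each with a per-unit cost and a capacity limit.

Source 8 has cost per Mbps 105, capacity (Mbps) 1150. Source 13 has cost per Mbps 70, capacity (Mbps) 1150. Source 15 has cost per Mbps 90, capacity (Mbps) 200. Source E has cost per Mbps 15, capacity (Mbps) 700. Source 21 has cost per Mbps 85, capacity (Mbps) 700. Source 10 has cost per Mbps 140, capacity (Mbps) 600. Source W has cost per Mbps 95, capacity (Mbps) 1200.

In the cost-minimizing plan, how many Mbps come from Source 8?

Cheapest first:
Take 700 from Source E at 15 — need 3750 more.
Take 1150 from Source 13 at 70 — need 2600 more.
Source 21 at 85: take all 700 Mbps — 1900 still needed.
Source 15 (90): use full 200 — 1700 Mbps to go.
Source W at 95: take all 1200 Mbps — 500 still needed.
Source 8 at 105: take 500 of its 1150 — requirement met.
Source 10: unused.

500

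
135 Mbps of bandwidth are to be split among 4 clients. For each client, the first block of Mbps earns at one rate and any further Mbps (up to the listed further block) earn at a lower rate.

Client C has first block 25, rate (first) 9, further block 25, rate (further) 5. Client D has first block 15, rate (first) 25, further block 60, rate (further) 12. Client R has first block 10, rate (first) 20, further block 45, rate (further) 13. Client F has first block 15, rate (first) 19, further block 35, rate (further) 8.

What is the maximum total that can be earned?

Order all 8 blocks by rate: Client D/tier1 25 > Client R/tier1 20 > Client F/tier1 19 > Client R/tier2 13 > Client D/tier2 12 > Client C/tier1 9 > Client F/tier2 8 > Client C/tier2 5.
Fill Client D tier1 block (15 at 25) — 120 left.
Client R/tier1 (20): +10 — 110 left.
Fill Client F tier1 block (15 at 19) — 95 left.
Client R tier2 at 13: fill all 45 — 50 left.
Client D/tier2: +50 of 60 at 12; pool empty.
Total = 25×15 + 20×10 + 19×15 + 13×45 + 12×50 = 2045.

2045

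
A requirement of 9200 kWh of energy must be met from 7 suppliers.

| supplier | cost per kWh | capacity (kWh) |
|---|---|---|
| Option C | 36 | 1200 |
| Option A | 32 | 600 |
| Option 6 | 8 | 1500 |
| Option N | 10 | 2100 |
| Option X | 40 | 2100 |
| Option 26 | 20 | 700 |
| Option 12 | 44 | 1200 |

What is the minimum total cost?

Fill from the cheapest supplier first.
Option 6 at 8: take all 1500 kWh — 7700 still needed.
Option N at 10: take all 2100 kWh — 5600 still needed.
Option 26 at 20: take all 700 kWh — 4900 still needed.
Option A at 32: take all 600 kWh — 4300 still needed.
Take 1200 from Option C at 36 — need 3100 more.
Option X at 40: take all 2100 kWh — 1000 still needed.
Option 12 (44): take the remaining 1000 — done.
Cost = 1500×8 + 2100×10 + 700×20 + 600×32 + 1200×36 + 2100×40 + 1000×44 = 237400.

237400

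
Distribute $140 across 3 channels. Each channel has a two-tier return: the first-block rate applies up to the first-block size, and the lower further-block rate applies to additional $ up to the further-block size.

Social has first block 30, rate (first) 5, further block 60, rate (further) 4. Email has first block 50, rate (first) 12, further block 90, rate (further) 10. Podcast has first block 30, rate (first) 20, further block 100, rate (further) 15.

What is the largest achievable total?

Treat each block as its own option and order by rate: Podcast/first 20 > Podcast/second 15 > Email/first 12 > Email/second 10 > Social/first 5 > Social/second 4.
Podcast/first (20): +30 — 110 left.
Podcast second at 15: fill all 100 — 10 left.
Email/first: +10 of 50 at 12; pool empty.
Total = 20×30 + 15×100 + 12×10 = 2220.

2220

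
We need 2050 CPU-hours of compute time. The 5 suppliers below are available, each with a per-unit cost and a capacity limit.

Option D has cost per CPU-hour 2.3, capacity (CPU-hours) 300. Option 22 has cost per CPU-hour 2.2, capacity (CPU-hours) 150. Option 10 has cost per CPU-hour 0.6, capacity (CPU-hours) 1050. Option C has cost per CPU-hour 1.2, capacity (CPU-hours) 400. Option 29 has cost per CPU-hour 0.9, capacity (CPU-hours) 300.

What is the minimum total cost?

Use suppliers in increasing cost order.
Take 1050 from Option 10 at 0.6 → need 1000 more.
Take 300 from Option 29 at 0.9 → need 700 more.
Option C at 1.2: take all 400 CPU-hours → 300 still needed.
Take 150 from Option 22 at 2.2 → need 150 more.
Option D (2.3): take the remaining 150 → done.
Cost = 1050×0.6 + 300×0.9 + 400×1.2 + 150×2.2 + 150×2.3 = 2055.

2055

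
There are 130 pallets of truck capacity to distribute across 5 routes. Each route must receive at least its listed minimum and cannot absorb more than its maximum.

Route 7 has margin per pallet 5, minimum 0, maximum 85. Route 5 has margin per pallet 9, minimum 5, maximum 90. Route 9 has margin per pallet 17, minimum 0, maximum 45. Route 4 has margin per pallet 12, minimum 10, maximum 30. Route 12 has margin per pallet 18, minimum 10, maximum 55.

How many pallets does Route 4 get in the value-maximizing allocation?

Meeting every minimum uses 0+5+0+10+10 = 25 pallets, leaving 105.
Highest margin per pallet first: Route 12 18 > Route 9 17 > Route 4 12 > Route 5 9 > Route 7 5.
Give Route 12 45 more to hit its cap of 55 ; 60 left.
Route 9: +45 to 45 (cap) ; 15 left.
Route 4: +15 (room for 20) → 25. Pool exhausted.

25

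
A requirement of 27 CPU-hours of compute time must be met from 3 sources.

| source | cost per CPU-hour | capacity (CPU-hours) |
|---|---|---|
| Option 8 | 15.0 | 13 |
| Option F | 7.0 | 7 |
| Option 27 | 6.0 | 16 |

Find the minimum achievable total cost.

Cheapest first:
Take 16 from Option 27 at 6.0 — need 11 more.
Option F at 7.0: take all 7 CPU-hours — 4 still needed.
Option 8 (15.0): take the remaining 4 — done.
Cost = 16×6.0 + 7×7.0 + 4×15.0 = 205.

205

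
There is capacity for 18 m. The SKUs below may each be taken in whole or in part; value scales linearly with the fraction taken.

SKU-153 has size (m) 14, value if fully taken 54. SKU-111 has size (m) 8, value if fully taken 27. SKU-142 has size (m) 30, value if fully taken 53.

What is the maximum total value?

Sort by value density: SKU-153 54/14≈3.86, SKU-111 27/8≈3.38, SKU-142 53/30≈1.77.
Take all of SKU-153 (14 m, value 54) → 4 m left.
4 m left: a 4/8 share of SKU-111 gives 27×4/8 = 13.5.
Total value = 67.5.

67.5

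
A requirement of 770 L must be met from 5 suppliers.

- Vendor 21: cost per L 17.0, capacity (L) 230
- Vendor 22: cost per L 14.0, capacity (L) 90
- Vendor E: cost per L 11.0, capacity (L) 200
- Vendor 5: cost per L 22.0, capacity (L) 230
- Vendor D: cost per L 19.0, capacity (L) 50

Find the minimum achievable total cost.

12720

Fill from the cheapest supplier first.
Take 200 from Vendor E at 11.0 ; need 570 more.
Vendor 22 (14.0): use full 90 ; 480 L to go.
Vendor 21 (17.0): use full 230 ; 250 L to go.
Vendor D (19.0): use full 50 ; 200 L to go.
Take 200 from Vendor 5 at 22.0 to finish.
Cost = 200×11.0 + 90×14.0 + 230×17.0 + 50×19.0 + 200×22.0 = 12720.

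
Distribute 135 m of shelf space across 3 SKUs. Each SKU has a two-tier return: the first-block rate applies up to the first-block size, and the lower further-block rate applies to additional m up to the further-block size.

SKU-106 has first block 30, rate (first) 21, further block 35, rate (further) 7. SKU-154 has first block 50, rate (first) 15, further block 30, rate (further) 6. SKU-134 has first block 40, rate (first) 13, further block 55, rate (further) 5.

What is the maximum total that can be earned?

2005

Rank every tier by rate: SKU-106/T1 21 > SKU-154/T1 15 > SKU-134/T1 13 > SKU-106/T2 7 > SKU-154/T2 6 > SKU-134/T2 5.
SKU-106/T1 (21): +30 → 105 left.
SKU-154/T1 (15): +50 → 55 left.
Fill SKU-134 T1 block (40 at 13) → 15 left.
SKU-106 T2 at 7: only 15 left, fill 15.
Total = 21×30 + 15×50 + 13×40 + 7×15 = 2005.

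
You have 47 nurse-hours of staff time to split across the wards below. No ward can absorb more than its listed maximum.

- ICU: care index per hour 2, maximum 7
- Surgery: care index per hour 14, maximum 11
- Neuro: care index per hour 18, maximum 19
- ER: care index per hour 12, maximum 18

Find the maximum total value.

Order the wards by care index per hour: Neuro 18 > Surgery 14 > ER 12 > ICU 2.
Neuro: +19 to 19 (cap) → 28 left.
Surgery takes 11 to reach its cap of 11 → 17 left.
Only 17 left; ER takes them to reach 17.
Total = 14×11 + 18×19 + 12×17 = 700.

700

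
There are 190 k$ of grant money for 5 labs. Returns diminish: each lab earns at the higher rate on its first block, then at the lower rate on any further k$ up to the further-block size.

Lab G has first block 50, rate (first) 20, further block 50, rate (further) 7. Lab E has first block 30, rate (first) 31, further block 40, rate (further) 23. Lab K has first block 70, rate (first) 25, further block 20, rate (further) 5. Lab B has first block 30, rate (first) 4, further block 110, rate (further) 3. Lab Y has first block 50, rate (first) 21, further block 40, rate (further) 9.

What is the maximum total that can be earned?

Rank every tier by rate: Lab E/tier1 31 > Lab K/tier1 25 > Lab E/tier2 23 > Lab Y/tier1 21 > Lab G/tier1 20 > Lab Y/tier2 9 > Lab G/tier2 7 > Lab K/tier2 5 > Lab B/tier1 4 > Lab B/tier2 3.
Fill Lab E tier1 block (30 at 31) → 160 left.
Lab K tier1 at 25: fill all 70 → 90 left.
Fill Lab E tier2 block (40 at 23) → 50 left.
Lab Y tier1 at 21: fill all 50 → 0 left.
Total = 31×30 + 25×70 + 23×40 + 21×50 = 4650.

4650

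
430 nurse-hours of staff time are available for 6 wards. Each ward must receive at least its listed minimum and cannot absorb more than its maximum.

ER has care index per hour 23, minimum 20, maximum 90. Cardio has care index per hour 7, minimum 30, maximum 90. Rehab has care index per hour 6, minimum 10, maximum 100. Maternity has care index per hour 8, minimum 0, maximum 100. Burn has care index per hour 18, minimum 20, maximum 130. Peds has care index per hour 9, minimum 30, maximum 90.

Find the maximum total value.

6130

Meeting every minimum uses 20+30+10+0+20+30 = 110 nurse-hours, leaving 320.
Order the wards by care index per hour: ER 23 > Burn 18 > Peds 9 > Maternity 8 > Cardio 7 > Rehab 6.
Give ER 70 more to hit its cap of 90 — 250 left.
Burn: +110 to 130 (cap) — 140 left.
Peds takes 60 more to reach its cap of 90 — 80 left.
Only 80 left; Maternity takes them to reach 80.
Total = 23×90 + 7×30 + 6×10 + 8×80 + 18×130 + 9×90 = 6130.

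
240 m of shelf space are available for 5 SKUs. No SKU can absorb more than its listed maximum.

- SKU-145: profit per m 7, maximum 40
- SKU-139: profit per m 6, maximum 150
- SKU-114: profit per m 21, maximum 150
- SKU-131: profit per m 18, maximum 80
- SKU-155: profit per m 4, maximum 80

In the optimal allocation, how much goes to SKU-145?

10

Order the SKUs by profit per m: SKU-114 21 > SKU-131 18 > SKU-145 7 > SKU-139 6 > SKU-155 4.
SKU-114 takes 150 to reach its cap of 150 → 90 left.
SKU-131: +80 to 80 (cap) → 10 left.
SKU-145 has room for 40 but only 10 remain, so it gets 10.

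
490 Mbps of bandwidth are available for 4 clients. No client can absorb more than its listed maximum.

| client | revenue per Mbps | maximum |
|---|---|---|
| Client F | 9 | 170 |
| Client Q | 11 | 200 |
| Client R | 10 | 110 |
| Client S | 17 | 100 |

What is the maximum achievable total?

5720

Rank by revenue per Mbps: Client S 17 > Client Q 11 > Client R 10 > Client F 9.
Client S takes 100 to reach its cap of 100 — 390 left.
Client Q: +200 to 200 (cap) — 190 left.
Client R takes 110 to reach its cap of 110 — 80 left.
Client F has room for 170 but only 80 remain, so it gets 80.
Total = 9×80 + 11×200 + 10×110 + 17×100 = 5720.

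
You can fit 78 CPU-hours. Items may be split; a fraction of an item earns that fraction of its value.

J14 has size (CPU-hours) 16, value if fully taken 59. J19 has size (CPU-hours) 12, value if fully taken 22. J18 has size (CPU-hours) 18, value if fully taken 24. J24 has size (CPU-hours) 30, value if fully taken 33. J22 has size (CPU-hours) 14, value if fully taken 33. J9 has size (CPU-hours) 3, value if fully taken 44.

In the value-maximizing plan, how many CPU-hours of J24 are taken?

15

Sort by value density: J9 44/3≈14.7, J14 59/16≈3.69, J22 33/14≈2.36, J19 22/12≈1.83, J18 24/18≈1.33, J24 33/30≈1.1.
All 3 CPU-hours of J9 fit (value 44) ; 75 remain.
Take all of J14 (16 CPU-hours, value 59) ; 59 CPU-hours left.
All 14 CPU-hours of J22 fit (value 33) ; 45 remain.
All 12 CPU-hours of J19 fit (value 22) ; 33 remain.
J18: take in full, 18 CPU-hours for value 24 ; 15 left.
Only 15 CPU-hours remain; take 15/30 of J24 for value 33×15/30 = 16.5.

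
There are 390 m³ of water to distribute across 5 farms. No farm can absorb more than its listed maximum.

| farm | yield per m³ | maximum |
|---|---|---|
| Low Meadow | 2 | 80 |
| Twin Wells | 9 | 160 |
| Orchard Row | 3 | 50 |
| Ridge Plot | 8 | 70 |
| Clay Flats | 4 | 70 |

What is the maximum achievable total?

Rank by yield per m³: Twin Wells 9 > Ridge Plot 8 > Clay Flats 4 > Orchard Row 3 > Low Meadow 2.
Twin Wells takes 160 to reach its cap of 160 ; 230 left.
Ridge Plot takes 70 to reach its cap of 70 ; 160 left.
Clay Flats takes 70 to reach its cap of 70 ; 90 left.
Orchard Row takes 50 to reach its cap of 50 ; 40 left.
Low Meadow has room for 80 but only 40 remain, so it gets 40.
Total = 2×40 + 9×160 + 3×50 + 8×70 + 4×70 = 2510.

2510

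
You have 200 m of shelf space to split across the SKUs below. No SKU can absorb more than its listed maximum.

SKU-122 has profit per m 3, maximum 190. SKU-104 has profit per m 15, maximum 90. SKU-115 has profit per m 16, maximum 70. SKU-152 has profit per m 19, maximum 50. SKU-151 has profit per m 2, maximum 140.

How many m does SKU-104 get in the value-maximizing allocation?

80

Highest profit per m first: SKU-152 19 > SKU-115 16 > SKU-104 15 > SKU-122 3 > SKU-151 2.
SKU-152 takes 50 to reach its cap of 50 → 150 left.
SKU-115: +70 to 70 (cap) → 80 left.
SKU-104 has room for 90 but only 80 remain, so it gets 80.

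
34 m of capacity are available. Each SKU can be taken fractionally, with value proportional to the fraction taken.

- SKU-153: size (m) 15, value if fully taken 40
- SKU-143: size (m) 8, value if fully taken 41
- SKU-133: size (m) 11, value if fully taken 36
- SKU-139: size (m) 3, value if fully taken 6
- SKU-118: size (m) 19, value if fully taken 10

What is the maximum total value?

117

Rank by value-to-size ratio: SKU-143 41/8≈5.12, SKU-133 36/11≈3.27, SKU-153 40/15≈2.67, SKU-139 6/3≈2, SKU-118 10/19≈0.526.
Take all of SKU-143 (8 m, value 41) → 26 m left.
SKU-133: take in full, 11 m for value 36 → 15 left.
Take all of SKU-153 (15 m, value 40) → 0 m left.
Total value = 117.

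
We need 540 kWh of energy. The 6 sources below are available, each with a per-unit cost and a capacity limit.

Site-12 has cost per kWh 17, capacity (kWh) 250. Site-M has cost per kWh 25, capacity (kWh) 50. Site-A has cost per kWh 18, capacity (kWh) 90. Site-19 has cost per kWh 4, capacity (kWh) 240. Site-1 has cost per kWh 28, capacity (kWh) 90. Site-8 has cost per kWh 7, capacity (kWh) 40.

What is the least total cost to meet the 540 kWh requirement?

5670

Use sources in increasing cost order.
Take 240 from Site-19 at 4 → need 300 more.
Site-8 at 7: take all 40 kWh → 260 still needed.
Site-12 at 17: take all 250 kWh → 10 still needed.
Take 10 from Site-A at 18 to finish.
Site-M, Site-1: unused.
Cost = 240×4 + 40×7 + 250×17 + 10×18 = 5670.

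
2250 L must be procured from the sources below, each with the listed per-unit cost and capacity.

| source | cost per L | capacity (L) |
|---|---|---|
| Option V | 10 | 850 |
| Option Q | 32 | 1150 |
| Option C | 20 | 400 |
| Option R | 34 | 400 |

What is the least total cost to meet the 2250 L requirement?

48500

Use sources in increasing cost order.
Option V at 10: take all 850 L ; 1400 still needed.
Take 400 from Option C at 20 ; need 1000 more.
Option Q at 32: take 1000 of its 1150 ; requirement met.
Option R: unused.
Cost = 850×10 + 400×20 + 1000×32 = 48500.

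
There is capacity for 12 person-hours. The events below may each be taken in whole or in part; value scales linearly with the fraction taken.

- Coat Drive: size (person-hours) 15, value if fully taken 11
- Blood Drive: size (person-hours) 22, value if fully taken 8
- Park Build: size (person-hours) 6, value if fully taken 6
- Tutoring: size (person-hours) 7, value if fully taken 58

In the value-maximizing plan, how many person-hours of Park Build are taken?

Sort by value density: Tutoring 58/7≈8.29, Park Build 6/6≈1, Coat Drive 11/15≈0.733, Blood Drive 8/22≈0.364.
All 7 person-hours of Tutoring fit (value 58) — 5 remain.
5 person-hours left: a 5/6 share of Park Build gives 6×5/6 = 5.

5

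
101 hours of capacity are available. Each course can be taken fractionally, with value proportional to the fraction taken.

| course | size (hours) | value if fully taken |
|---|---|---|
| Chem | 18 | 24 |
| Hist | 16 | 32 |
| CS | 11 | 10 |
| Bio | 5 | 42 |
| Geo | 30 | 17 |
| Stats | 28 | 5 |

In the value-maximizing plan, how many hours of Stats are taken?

Sort by value density: Bio 42/5≈8.4, Hist 32/16≈2, Chem 24/18≈1.33, CS 10/11≈0.909, Geo 17/30≈0.567, Stats 5/28≈0.179.
Take all of Bio (5 hours, value 42) ; 96 hours left.
Hist: take in full, 16 hours for value 32 ; 80 left.
Take all of Chem (18 hours, value 24) ; 62 hours left.
CS: take in full, 11 hours for value 10 ; 51 left.
All 30 hours of Geo fit (value 17) ; 21 remain.
21 hours left: a 21/28 share of Stats gives 5×21/28 = 3.75.

21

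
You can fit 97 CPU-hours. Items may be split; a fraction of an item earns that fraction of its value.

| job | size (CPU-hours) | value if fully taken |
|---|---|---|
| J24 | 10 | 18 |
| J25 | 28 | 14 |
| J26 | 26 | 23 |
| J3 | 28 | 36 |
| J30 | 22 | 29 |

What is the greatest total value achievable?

Rank by value-to-size ratio: J24 18/10≈1.8, J30 29/22≈1.32, J3 36/28≈1.29, J26 23/26≈0.885, J25 14/28≈0.5.
Take all of J24 (10 CPU-hours, value 18) ; 87 CPU-hours left.
J30: take in full, 22 CPU-hours for value 29 ; 65 left.
Take all of J3 (28 CPU-hours, value 36) ; 37 CPU-hours left.
All 26 CPU-hours of J26 fit (value 23) ; 11 remain.
11 CPU-hours left: a 11/28 share of J25 gives 14×11/28 = 5.5.
Total value = 111.5.

111.5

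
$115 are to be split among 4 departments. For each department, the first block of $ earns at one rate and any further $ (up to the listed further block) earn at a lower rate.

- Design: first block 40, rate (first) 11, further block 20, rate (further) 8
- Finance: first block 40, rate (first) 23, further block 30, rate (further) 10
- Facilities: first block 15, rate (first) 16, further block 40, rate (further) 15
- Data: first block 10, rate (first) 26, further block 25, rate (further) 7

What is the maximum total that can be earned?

2130

Treat each block as its own option and order by rate: Data/tier1 26 > Finance/tier1 23 > Facilities/tier1 16 > Facilities/tier2 15 > Design/tier1 11 > Finance/tier2 10 > Design/tier2 8 > Data/tier2 7.
Data tier1 at 26: fill all 10 ; 105 left.
Finance/tier1 (23): +40 ; 65 left.
Facilities tier1 at 16: fill all 15 ; 50 left.
Facilities tier2 at 15: fill all 40 ; 10 left.
10 remain; put them into Design tier1 at 11.
Total = 26×10 + 23×40 + 16×15 + 15×40 + 11×10 = 2130.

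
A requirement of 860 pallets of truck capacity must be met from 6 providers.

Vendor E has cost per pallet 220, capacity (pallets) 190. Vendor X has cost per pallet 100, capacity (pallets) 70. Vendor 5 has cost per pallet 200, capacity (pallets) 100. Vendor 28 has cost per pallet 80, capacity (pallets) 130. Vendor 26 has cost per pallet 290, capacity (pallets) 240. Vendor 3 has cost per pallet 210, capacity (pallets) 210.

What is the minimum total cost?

169700

Use providers in increasing cost order.
Take 130 from Vendor 28 at 80 → need 730 more.
Take 70 from Vendor X at 100 → need 660 more.
Vendor 5 at 200: take all 100 pallets → 560 still needed.
Take 210 from Vendor 3 at 210 → need 350 more.
Vendor E at 220: take all 190 pallets → 160 still needed.
Vendor 26 (290): take the remaining 160 → done.
Cost = 130×80 + 70×100 + 100×200 + 210×210 + 190×220 + 160×290 = 169700.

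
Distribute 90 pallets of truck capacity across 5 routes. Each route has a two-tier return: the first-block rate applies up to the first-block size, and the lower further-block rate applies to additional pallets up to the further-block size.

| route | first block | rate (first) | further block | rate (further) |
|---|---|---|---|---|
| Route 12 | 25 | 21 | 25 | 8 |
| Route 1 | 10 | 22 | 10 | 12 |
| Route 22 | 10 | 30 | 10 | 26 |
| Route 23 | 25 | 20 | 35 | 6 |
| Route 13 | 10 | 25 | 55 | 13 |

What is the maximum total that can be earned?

2055

Rank every tier by rate: Route 22/tier1 30 > Route 22/tier2 26 > Route 13/tier1 25 > Route 1/tier1 22 > Route 12/tier1 21 > Route 23/tier1 20 > Route 13/tier2 13 > Route 1/tier2 12 > Route 12/tier2 8 > Route 23/tier2 6.
Route 22/tier1 (30): +10 — 80 left.
Route 22/tier2 (26): +10 — 70 left.
Route 13 tier1 at 25: fill all 10 — 60 left.
Route 1/tier1 (22): +10 — 50 left.
Fill Route 12 tier1 block (25 at 21) — 25 left.
Fill Route 23 tier1 block (25 at 20) — 0 left.
Total = 30×10 + 26×10 + 25×10 + 22×10 + 21×25 + 20×25 = 2055.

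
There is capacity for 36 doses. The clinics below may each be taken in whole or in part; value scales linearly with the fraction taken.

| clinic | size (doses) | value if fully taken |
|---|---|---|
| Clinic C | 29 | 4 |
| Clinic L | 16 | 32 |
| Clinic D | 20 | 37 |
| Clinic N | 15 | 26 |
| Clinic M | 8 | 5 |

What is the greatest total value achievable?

Best value per unit of size first: Clinic L 32/16≈2, Clinic D 37/20≈1.85, Clinic N 26/15≈1.73, Clinic M 5/8≈0.625, Clinic C 4/29≈0.138.
Clinic L: take in full, 16 doses for value 32 — 20 left.
All 20 doses of Clinic D fit (value 37) — 0 remain.
Total value = 69.

69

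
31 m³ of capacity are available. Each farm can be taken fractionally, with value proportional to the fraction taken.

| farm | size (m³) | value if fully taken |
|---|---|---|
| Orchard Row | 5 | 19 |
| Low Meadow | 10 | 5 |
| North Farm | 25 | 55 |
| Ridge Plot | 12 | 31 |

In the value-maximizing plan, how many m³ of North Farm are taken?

14

Rank by value-to-size ratio: Orchard Row 19/5≈3.8, Ridge Plot 31/12≈2.58, North Farm 55/25≈2.2, Low Meadow 5/10≈0.5.
Orchard Row: take in full, 5 m³ for value 19 — 26 left.
Ridge Plot: take in full, 12 m³ for value 31 — 14 left.
Only 14 m³ remain; take 14/25 of North Farm for value 55×14/25 = 30.8.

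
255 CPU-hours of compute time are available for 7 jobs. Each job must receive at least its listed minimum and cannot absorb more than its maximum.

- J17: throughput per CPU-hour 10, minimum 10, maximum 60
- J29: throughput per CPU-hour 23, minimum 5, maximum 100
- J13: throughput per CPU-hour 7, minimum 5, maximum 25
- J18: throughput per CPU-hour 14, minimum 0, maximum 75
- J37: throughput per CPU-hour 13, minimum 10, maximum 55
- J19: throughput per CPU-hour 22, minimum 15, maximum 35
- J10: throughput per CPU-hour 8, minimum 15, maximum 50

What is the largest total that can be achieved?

Meeting every minimum uses 10+5+5+0+10+15+15 = 60 CPU-hours, leaving 195.
Rank by throughput per CPU-hour: J29 23 > J19 22 > J18 14 > J37 13 > J17 10 > J10 8 > J13 7.
J29 takes 95 more to reach its cap of 100 ; 100 left.
Give J19 20 more to hit its cap of 35 ; 80 left.
J18: +75 to 75 (cap) ; 5 left.
J37: +5 (room for 45) → 15. Pool exhausted.
Total = 10×10 + 23×100 + 7×5 + 14×75 + 13×15 + 22×35 + 8×15 = 4570.

4570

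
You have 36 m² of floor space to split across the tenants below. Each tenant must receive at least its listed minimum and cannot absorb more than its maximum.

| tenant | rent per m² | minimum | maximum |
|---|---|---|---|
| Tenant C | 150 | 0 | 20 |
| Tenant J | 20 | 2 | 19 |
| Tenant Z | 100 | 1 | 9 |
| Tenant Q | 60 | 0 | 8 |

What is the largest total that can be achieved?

Meeting every minimum uses 0+2+1+0 = 3 m², leaving 33.
Order the tenants by rent per m²: Tenant C 150 > Tenant Z 100 > Tenant Q 60 > Tenant J 20.
Tenant C: +20 to 20 (cap) — 13 left.
Give Tenant Z 8 more to hit its cap of 9 — 5 left.
Tenant Q: +5 (room for 8) → 5. Pool exhausted.
Total = 150×20 + 20×2 + 100×9 + 60×5 = 4240.

4240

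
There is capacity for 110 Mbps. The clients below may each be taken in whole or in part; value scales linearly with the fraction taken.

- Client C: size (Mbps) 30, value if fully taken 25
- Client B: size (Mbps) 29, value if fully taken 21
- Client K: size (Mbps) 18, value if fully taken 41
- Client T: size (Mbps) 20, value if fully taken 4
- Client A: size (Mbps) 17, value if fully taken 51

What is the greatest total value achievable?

141.2

Best value per unit of size first: Client A 51/17≈3, Client K 41/18≈2.28, Client C 25/30≈0.833, Client B 21/29≈0.724, Client T 4/20≈0.2.
All 17 Mbps of Client A fit (value 51) ; 93 remain.
Take all of Client K (18 Mbps, value 41) ; 75 Mbps left.
All 30 Mbps of Client C fit (value 25) ; 45 remain.
Take all of Client B (29 Mbps, value 21) ; 16 Mbps left.
Only 16 Mbps remain; take 16/20 of Client T for value 4×16/20 = 3.2.
Total value = 141.2.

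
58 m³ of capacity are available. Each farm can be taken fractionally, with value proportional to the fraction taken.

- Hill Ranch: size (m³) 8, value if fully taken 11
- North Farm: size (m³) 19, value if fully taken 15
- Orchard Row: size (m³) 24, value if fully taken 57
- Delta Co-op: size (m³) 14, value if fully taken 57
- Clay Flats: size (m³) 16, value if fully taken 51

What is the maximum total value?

Best value per unit of size first: Delta Co-op 57/14≈4.07, Clay Flats 51/16≈3.19, Orchard Row 57/24≈2.38, Hill Ranch 11/8≈1.38, North Farm 15/19≈0.789.
Take all of Delta Co-op (14 m³, value 57) — 44 m³ left.
All 16 m³ of Clay Flats fit (value 51) — 28 remain.
All 24 m³ of Orchard Row fit (value 57) — 4 remain.
4 m³ left: a 4/8 share of Hill Ranch gives 11×4/8 = 5.5.
Total value = 170.5.

170.5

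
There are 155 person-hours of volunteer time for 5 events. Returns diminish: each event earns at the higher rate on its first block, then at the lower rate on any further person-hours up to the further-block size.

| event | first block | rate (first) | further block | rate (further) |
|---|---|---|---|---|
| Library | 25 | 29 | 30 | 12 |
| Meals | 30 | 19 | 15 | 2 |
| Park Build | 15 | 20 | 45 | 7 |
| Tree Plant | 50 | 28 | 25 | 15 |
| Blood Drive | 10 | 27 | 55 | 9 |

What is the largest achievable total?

Order all 10 blocks by rate: Library/tier1 29 > Tree Plant/tier1 28 > Blood Drive/tier1 27 > Park Build/tier1 20 > Meals/tier1 19 > Tree Plant/tier2 15 > Library/tier2 12 > Blood Drive/tier2 9 > Park Build/tier2 7 > Meals/tier2 2.
Library/tier1 (29): +25 → 130 left.
Tree Plant/tier1 (28): +50 → 80 left.
Blood Drive/tier1 (27): +10 → 70 left.
Fill Park Build tier1 block (15 at 20) → 55 left.
Fill Meals tier1 block (30 at 19) → 25 left.
Fill Tree Plant tier2 block (25 at 15) → 0 left.
Total = 29×25 + 28×50 + 27×10 + 20×15 + 19×30 + 15×25 = 3640.

3640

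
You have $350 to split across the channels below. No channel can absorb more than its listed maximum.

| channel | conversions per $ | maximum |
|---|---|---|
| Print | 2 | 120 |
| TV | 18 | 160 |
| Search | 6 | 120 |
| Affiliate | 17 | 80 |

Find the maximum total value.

4900

Order the channels by conversions per $: TV 18 > Affiliate 17 > Search 6 > Print 2.
TV: +160 to 160 (cap) — 190 left.
Affiliate takes 80 to reach its cap of 80 — 110 left.
Search: +110 (room for 120) → 110. Pool exhausted.
Total = 18×160 + 6×110 + 17×80 = 4900.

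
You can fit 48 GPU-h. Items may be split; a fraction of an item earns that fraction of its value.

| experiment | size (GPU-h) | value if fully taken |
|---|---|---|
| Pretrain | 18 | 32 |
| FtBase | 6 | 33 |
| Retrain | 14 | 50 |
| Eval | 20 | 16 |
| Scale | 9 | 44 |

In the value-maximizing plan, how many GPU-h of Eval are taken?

1

Sort by value density: FtBase 33/6≈5.5, Scale 44/9≈4.89, Retrain 50/14≈3.57, Pretrain 32/18≈1.78, Eval 16/20≈0.8.
FtBase: take in full, 6 GPU-h for value 33 ; 42 left.
Take all of Scale (9 GPU-h, value 44) ; 33 GPU-h left.
All 14 GPU-h of Retrain fit (value 50) ; 19 remain.
All 18 GPU-h of Pretrain fit (value 32) ; 1 remain.
Fill the last 1 GPU-h with part of Eval: 1/20 of it earns 0.8.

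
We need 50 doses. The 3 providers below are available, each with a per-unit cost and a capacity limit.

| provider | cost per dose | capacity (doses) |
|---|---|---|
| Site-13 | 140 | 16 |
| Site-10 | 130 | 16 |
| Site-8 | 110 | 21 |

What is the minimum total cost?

Cheapest first:
Take 21 from Site-8 at 110 ; need 29 more.
Site-10 at 130: take all 16 doses ; 13 still needed.
Site-13 at 140: take 13 of its 16 ; requirement met.
Cost = 21×110 + 16×130 + 13×140 = 6210.

6210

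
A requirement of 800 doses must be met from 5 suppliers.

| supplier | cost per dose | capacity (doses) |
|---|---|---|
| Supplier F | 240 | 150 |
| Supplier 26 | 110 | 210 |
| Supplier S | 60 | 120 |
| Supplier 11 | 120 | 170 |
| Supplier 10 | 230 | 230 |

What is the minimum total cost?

Fill from the cheapest supplier first.
Supplier S (60): use full 120 — 680 doses to go.
Supplier 26 (110): use full 210 — 470 doses to go.
Supplier 11 (120): use full 170 — 300 doses to go.
Supplier 10 (230): use full 230 — 70 doses to go.
Supplier F (240): take the remaining 70 — done.
Cost = 120×60 + 210×110 + 170×120 + 230×230 + 70×240 = 120400.

120400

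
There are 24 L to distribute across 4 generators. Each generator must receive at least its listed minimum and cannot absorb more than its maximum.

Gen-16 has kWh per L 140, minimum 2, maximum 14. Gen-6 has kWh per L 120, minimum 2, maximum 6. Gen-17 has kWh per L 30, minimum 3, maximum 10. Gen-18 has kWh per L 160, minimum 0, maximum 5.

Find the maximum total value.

3090

Meeting every minimum uses 2+2+3+0 = 7 L, leaving 17.
Highest kWh per L first: Gen-18 160 > Gen-16 140 > Gen-6 120 > Gen-17 30.
Give Gen-18 5 more to hit its cap of 5 → 12 left.
Gen-16 takes 12 more to reach its cap of 14 → 0 left.
Total = 140×14 + 120×2 + 30×3 + 160×5 = 3090.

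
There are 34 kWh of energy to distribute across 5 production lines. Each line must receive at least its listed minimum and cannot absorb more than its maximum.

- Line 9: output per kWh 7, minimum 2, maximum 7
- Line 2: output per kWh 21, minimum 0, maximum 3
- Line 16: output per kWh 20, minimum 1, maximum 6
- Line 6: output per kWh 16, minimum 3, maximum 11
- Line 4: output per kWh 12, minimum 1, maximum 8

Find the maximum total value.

497

Meeting every minimum uses 2+0+1+3+1 = 7 kWh, leaving 27.
Highest output per kWh first: Line 2 21 > Line 16 20 > Line 6 16 > Line 4 12 > Line 9 7.
Line 2: +3 to 3 (cap) ; 24 left.
Line 16 takes 5 more to reach its cap of 6 ; 19 left.
Give Line 6 8 more to hit its cap of 11 ; 11 left.
Line 4 takes 7 more to reach its cap of 8 ; 4 left.
Only 4 left; Line 9 takes them to reach 6.
Total = 7×6 + 21×3 + 20×6 + 16×11 + 12×8 = 497.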